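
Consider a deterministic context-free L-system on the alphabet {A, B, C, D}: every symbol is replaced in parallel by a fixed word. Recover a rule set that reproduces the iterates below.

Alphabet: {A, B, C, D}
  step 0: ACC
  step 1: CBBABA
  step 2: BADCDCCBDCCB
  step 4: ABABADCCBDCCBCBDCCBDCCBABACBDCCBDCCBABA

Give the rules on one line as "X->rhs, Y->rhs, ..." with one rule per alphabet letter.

A->CB, B->DC, C->BA, D->A

  step 1 ⇒ step 2: CBBABA ⇒ BA·DC·DC·CB·DC·CB
    A ↦ CB
    B ↦ DC
    C ↦ BA
    D ↦ A  (constrained at step 2)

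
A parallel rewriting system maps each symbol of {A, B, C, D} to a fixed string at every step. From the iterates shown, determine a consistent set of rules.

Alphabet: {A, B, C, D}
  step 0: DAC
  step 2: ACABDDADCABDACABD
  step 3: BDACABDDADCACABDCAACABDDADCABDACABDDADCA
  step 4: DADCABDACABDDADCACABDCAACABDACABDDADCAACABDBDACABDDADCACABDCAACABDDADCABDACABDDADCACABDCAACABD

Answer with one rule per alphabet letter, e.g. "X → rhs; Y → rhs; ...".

  step 3 ⇒ step 4: BDACABDDADCACABDCAACABDDADCABDACABDDADCA ⇒ DAD·CA·BD·ACA·BD·DAD·CA·CA·BD·CA·ACA·BD·ACA·BD·DAD·CA·ACA·BD·BD·ACA·BD·DAD·CA·CA·BD·CA·ACA·BD·DAD·CA·BD·ACA·BD·DAD·CA·CA·BD·CA·ACA·BD
    A ↦ BD
    B ↦ DAD
    C ↦ ACA
    D ↦ CA

A->BD, B->DAD, C->ACA, D->CA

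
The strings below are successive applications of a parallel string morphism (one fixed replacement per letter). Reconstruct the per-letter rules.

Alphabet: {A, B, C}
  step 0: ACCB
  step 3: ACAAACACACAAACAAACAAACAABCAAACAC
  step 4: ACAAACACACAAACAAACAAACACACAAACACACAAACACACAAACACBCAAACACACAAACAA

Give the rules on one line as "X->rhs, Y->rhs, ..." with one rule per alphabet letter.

  step 3 ⇒ step 4: ACAAACACACAAACAAACAAACAABCAAACAC ⇒ AC·AA·AC·AC·AC·AA·AC·AA·AC·AA·AC·AC·AC·AA·AC·AC·AC·AA·AC·AC·AC·AA·AC·AC·BC·AA·AC·AC·AC·AA·AC·AA
    A ↦ AC
    B ↦ BC
    C ↦ AA

A->AC, B->BC, C->AA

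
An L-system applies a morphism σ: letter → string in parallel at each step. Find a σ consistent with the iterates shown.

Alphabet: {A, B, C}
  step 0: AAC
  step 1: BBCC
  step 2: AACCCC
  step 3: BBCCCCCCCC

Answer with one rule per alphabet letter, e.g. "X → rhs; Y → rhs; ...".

A->B, B->A, C->CC

  step 2 ⇒ step 3: AACCCC ⇒ B·B·CC·CC·CC·CC
    A ↦ B
    C ↦ CC
  step 1 ⇒ step 2: BBCC ⇒ A·A·CC·CC
    B ↦ A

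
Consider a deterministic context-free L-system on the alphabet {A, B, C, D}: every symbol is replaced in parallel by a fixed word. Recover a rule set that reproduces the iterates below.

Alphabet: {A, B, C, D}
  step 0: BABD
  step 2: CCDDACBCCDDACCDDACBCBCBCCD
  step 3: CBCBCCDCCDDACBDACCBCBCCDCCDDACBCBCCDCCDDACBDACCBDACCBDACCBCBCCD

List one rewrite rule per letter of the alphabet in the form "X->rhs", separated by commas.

A->DA, B->DAC, C->CB, D->CCD

  step 2 ⇒ step 3: CCDDACBCCDDACCDDACBCBCBCCD ⇒ CB·CB·CCD·CCD·DA·CB·DAC·CB·CB·CCD·CCD·DA·CB·CB·CCD·CCD·DA·CB·DAC·CB·DAC·CB·DAC·CB·CB·CCD
    A ↦ DA
    B ↦ DAC
    C ↦ CB
    D ↦ CCD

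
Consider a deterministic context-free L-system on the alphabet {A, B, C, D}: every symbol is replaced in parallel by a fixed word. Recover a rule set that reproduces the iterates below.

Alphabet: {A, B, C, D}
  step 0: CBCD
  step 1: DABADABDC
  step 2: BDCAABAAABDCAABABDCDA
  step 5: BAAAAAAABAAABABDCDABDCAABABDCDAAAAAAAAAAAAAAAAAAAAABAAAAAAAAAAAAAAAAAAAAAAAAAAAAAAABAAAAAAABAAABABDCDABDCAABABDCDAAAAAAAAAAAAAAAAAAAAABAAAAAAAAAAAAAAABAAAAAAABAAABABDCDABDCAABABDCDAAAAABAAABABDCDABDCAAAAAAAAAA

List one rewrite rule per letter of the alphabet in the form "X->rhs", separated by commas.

A->AA, B->BA, C->DA, D->BDC

  step 1 ⇒ step 2: DABADABDC ⇒ BDC·AA·BA·AA·BDC·AA·BA·BDC·DA
    A ↦ AA
    B ↦ BA
    C ↦ DA
    D ↦ BDC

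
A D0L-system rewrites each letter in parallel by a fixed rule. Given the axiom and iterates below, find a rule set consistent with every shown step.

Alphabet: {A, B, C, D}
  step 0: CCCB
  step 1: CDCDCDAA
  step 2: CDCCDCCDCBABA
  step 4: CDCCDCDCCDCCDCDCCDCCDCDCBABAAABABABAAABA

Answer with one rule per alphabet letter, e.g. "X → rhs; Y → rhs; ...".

  step 1 ⇒ step 2: CDCDCDAA ⇒ CD·C·CD·C·CD·C·BA·BA
    A ↦ BA
    C ↦ CD
    D ↦ C
  step 0 ⇒ step 1: CCCB ⇒ CD·CD·CD·AA
    B ↦ AA

A->BA, B->AA, C->CD, D->C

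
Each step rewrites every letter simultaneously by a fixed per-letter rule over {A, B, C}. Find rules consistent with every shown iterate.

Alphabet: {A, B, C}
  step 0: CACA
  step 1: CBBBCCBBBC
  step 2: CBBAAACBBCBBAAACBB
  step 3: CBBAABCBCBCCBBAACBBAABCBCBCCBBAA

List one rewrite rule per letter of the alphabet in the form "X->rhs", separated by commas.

A->BC, B->A, C->CBB

  step 2 ⇒ step 3: CBBAAACBBCBBAAACBB ⇒ CBB·A·A·BC·BC·BC·CBB·A·A·CBB·A·A·BC·BC·BC·CBB·A·A
    A ↦ BC
    B ↦ A
    C ↦ CBB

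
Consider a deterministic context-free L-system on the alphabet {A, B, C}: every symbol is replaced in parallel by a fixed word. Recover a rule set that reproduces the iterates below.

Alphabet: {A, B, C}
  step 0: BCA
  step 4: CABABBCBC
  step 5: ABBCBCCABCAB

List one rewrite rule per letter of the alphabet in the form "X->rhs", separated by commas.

  step 4 ⇒ step 5: CABABBCBC ⇒ AB·B·C·B·C·C·AB·C·AB
    A ↦ B
    B ↦ C
    C ↦ AB

A->B, B->C, C->AB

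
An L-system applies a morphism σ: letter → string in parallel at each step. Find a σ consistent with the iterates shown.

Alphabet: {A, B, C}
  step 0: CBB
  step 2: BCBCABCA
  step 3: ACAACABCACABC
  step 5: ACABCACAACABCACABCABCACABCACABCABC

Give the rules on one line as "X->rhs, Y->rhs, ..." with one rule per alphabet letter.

A->BC, B->AC, C->A

  step 2 ⇒ step 3: BCBCABCA ⇒ AC·A·AC·A·BC·AC·A·BC
    A ↦ BC
    B ↦ AC
    C ↦ A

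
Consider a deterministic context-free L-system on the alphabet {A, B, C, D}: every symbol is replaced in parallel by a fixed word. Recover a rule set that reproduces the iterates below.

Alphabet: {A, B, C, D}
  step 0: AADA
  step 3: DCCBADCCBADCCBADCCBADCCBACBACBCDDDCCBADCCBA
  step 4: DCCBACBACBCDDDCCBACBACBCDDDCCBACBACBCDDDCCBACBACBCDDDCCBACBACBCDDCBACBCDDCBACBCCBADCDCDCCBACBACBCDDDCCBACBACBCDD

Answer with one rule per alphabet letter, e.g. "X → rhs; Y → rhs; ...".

A->DD, B->CBC, C->CBA, D->DC

  step 3 ⇒ step 4: DCCBADCCBADCCBADCCBADCCBACBACBCDDDCCBADCCBA ⇒ DC·CBA·CBA·CBC·DD·DC·CBA·CBA·CBC·DD·DC·CBA·CBA·CBC·DD·DC·CBA·CBA·CBC·DD·DC·CBA·CBA·CBC·DD·CBA·CBC·DD·CBA·CBC·CBA·DC·DC·DC·CBA·CBA·CBC·DD·DC·CBA·CBA·CBC·DD
    A ↦ DD
    B ↦ CBC
    C ↦ CBA
    D ↦ DC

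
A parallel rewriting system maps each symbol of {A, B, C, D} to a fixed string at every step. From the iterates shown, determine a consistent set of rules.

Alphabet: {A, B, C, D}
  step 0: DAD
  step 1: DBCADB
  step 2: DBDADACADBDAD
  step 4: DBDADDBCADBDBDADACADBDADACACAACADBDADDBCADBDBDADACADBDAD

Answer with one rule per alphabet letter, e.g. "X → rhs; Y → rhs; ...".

  step 1 ⇒ step 2: DBCADB ⇒ DB·DAD·A·CA·DB·DAD
    A ↦ CA
    B ↦ DAD
    C ↦ A
    D ↦ DB

A->CA, B->DAD, C->A, D->DB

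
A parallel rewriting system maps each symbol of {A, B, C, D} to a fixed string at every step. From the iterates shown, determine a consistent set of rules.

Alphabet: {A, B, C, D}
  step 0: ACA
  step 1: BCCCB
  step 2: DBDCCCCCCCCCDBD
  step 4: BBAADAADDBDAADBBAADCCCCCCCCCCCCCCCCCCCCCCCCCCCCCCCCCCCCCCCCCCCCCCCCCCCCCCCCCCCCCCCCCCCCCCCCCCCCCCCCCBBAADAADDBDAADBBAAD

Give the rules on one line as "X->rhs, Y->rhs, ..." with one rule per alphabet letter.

  step 1 ⇒ step 2: BCCCB ⇒ DBD·CCC·CCC·CCC·DBD
    B ↦ DBD
    C ↦ CCC
  step 0 ⇒ step 1: ACA ⇒ B·CCC·B
    A ↦ B
    D ↦ AAD  (constrained at step 2)

A->B, B->DBD, C->CCC, D->AAD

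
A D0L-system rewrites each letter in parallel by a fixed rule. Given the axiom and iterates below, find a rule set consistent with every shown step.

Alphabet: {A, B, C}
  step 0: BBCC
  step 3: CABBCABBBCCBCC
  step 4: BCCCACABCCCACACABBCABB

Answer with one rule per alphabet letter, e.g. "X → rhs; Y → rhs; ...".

  step 3 ⇒ step 4: CABBCABBBCCBCC ⇒ B·CC·CA·CA·B·CC·CA·CA·CA·B·B·CA·B·B
    A ↦ CC
    B ↦ CA
    C ↦ B

A->CC, B->CA, C->B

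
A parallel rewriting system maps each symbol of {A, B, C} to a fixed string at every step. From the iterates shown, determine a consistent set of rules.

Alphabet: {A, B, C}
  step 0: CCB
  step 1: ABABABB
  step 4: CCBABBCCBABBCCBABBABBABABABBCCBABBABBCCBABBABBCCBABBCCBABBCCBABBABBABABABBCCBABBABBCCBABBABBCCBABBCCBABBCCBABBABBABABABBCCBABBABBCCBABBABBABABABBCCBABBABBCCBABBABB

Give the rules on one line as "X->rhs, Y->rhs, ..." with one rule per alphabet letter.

  step 0 ⇒ step 1: CCB ⇒ AB·AB·ABB
    B ↦ ABB
    C ↦ AB
    A ↦ CCB  (constrained at step 1)

A->CCB, B->ABB, C->AB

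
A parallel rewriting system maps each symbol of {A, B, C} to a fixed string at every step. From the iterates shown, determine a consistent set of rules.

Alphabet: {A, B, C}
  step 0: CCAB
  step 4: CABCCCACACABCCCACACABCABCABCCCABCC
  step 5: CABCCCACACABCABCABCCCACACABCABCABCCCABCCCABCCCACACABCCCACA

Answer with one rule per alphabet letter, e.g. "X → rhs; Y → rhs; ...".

  step 4 ⇒ step 5: CABCCCACACABCCCACACABCABCABCCCABCC ⇒ CA·B·CC·CA·CA·CA·B·CA·B·CA·B·CC·CA·CA·CA·B·CA·B·CA·B·CC·CA·B·CC·CA·B·CC·CA·CA·CA·B·CC·CA·CA
    A ↦ B
    B ↦ CC
    C ↦ CA

A->B, B->CC, C->CA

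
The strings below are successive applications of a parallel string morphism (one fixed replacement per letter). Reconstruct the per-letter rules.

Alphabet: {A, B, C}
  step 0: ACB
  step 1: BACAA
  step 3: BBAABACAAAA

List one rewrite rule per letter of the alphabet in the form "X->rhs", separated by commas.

  step 0 ⇒ step 1: ACB ⇒ B·AC·AA
    A ↦ B
    B ↦ AA
    C ↦ AC

A->B, B->AA, C->AC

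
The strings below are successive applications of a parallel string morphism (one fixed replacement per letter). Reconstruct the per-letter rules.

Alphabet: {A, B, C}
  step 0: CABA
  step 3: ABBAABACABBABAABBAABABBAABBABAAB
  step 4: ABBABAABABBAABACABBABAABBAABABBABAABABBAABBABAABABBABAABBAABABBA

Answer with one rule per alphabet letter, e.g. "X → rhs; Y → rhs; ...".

A->AB, B->BA, C->AC

  step 3 ⇒ step 4: ABBAABACABBABAABBAABABBAABBABAAB ⇒ AB·BA·BA·AB·AB·BA·AB·AC·AB·BA·BA·AB·BA·AB·AB·BA·BA·AB·AB·BA·AB·BA·BA·AB·AB·BA·BA·AB·BA·AB·AB·BA
    A ↦ AB
    B ↦ BA
    C ↦ AC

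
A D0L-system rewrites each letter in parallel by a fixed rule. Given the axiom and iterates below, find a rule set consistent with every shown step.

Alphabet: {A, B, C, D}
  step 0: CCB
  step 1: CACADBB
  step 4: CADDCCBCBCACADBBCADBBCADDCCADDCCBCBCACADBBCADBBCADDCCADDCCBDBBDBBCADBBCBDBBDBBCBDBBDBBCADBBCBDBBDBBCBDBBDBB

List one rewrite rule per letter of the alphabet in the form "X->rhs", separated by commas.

A->DDC, B->DBB, C->CA, D->CB

  step 0 ⇒ step 1: CCB ⇒ CA·CA·DBB
    B ↦ DBB
    C ↦ CA
    A ↦ DDC  (constrained at step 1)
    D ↦ CB  (constrained at step 1)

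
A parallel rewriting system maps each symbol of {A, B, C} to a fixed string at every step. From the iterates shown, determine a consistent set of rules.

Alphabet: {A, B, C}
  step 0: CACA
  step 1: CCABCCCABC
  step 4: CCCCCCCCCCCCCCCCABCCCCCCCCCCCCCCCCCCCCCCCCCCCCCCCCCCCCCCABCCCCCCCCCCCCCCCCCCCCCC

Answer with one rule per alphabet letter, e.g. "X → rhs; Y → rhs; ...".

  step 0 ⇒ step 1: CACA ⇒ CC·ABC·CC·ABC
    A ↦ ABC
    C ↦ CC
    B ↦ C  (constrained at step 1)

A->ABC, B->C, C->CC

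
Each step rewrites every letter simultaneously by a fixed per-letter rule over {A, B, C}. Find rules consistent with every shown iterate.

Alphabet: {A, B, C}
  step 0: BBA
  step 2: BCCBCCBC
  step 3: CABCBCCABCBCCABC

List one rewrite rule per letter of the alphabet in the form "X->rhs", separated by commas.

  step 2 ⇒ step 3: BCCBCCBC ⇒ CA·BC·BC·CA·BC·BC·CA·BC
    B ↦ CA
    C ↦ BC
    A ↦ C  (constrained at step 0)

A->C, B->CA, C->BC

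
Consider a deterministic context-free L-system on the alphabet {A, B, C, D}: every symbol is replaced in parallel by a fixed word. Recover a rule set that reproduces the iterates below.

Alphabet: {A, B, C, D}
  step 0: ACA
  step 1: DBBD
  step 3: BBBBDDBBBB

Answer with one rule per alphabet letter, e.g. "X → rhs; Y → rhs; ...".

A->D, B->A, C->BB, D->CC

  step 0 ⇒ step 1: ACA ⇒ D·BB·D
    A ↦ D
    C ↦ BB
    B ↦ A  (constrained at step 1)
    D ↦ CC  (constrained at step 1)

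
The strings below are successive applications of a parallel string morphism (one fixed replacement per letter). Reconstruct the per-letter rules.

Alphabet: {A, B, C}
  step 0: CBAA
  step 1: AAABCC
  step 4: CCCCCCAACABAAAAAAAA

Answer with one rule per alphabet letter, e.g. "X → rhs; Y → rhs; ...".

A->C, B->AB, C->AA

  step 0 ⇒ step 1: CBAA ⇒ AA·AB·C·C
    A ↦ C
    B ↦ AB
    C ↦ AA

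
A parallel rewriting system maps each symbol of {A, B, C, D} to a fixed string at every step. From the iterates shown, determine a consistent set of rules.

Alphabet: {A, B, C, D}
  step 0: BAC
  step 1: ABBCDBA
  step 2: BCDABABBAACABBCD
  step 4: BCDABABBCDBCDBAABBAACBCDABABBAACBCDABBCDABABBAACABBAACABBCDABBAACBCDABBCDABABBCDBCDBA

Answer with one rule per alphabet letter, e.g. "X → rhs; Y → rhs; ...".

  step 1 ⇒ step 2: ABBCDBA ⇒ BCD·AB·AB·BA·AC·AB·BCD
    A ↦ BCD
    B ↦ AB
    C ↦ BA
    D ↦ AC

A->BCD, B->AB, C->BA, D->AC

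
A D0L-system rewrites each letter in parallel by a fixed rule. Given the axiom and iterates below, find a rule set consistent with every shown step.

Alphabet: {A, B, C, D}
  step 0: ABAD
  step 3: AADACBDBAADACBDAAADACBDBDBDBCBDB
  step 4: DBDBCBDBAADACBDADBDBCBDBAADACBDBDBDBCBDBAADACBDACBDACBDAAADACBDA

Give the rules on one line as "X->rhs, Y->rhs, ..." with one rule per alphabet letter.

A->DB, B->DA, C->AA, D->CB

  step 3 ⇒ step 4: AADACBDBAADACBDAAADACBDBDBDBCBDB ⇒ DB·DB·CB·DB·AA·DA·CB·DA·DB·DB·CB·DB·AA·DA·CB·DB·DB·DB·CB·DB·AA·DA·CB·DA·CB·DA·CB·DA·AA·DA·CB·DA
    A ↦ DB
    B ↦ DA
    C ↦ AA
    D ↦ CB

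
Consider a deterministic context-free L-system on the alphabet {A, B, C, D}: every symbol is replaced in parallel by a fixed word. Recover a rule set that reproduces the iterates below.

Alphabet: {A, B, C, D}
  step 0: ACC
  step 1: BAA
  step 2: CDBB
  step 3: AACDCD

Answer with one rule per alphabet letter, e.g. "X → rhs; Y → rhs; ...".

  step 2 ⇒ step 3: CDBB ⇒ A·A·CD·CD
    B ↦ CD
    C ↦ A
    D ↦ A
  step 0 ⇒ step 1: ACC ⇒ B·A·A
    A ↦ B

A->B, B->CD, C->A, D->A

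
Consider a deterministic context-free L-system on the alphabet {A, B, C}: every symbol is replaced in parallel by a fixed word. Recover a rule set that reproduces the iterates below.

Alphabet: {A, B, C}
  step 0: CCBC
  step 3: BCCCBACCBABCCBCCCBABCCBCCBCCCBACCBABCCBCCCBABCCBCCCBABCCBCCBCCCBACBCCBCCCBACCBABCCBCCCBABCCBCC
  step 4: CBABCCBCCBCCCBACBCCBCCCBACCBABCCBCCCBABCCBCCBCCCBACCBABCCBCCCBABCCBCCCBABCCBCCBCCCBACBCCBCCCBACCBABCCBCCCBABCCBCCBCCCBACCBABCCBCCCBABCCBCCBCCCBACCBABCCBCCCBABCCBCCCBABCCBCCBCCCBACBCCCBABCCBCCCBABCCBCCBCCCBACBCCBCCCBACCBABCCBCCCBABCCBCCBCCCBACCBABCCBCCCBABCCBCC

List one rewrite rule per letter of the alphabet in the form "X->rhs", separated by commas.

  step 3 ⇒ step 4: BCCCBACCBABCCBCCCBABCCBCCBCCCBACCBABCCBCCCBABCCBCCCBABCCBCCBCCCBACBCCBCCCBACCBABCCBCCCBABCCBCC ⇒ CBA·BCC·BCC·BCC·CBA·C·BCC·BCC·CBA·C·CBA·BCC·BCC·CBA·BCC·BCC·BCC·CBA·C·CBA·BCC·BCC·CBA·BCC·BCC·CBA·BCC·BCC·BCC·CBA·C·BCC·BCC·CBA·C·CBA·BCC·BCC·CBA·BCC·BCC·BCC·CBA·C·CBA·BCC·BCC·CBA·BCC·BCC·BCC·CBA·C·CBA·BCC·BCC·CBA·BCC·BCC·CBA·BCC·BCC·BCC·CBA·C·BCC·CBA·BCC·BCC·CBA·BCC·BCC·BCC·CBA·C·BCC·BCC·CBA·C·CBA·BCC·BCC·CBA·BCC·BCC·BCC·CBA·C·CBA·BCC·BCC·CBA·BCC·BCC
    A ↦ C
    B ↦ CBA
    C ↦ BCC

A->C, B->CBA, C->BCC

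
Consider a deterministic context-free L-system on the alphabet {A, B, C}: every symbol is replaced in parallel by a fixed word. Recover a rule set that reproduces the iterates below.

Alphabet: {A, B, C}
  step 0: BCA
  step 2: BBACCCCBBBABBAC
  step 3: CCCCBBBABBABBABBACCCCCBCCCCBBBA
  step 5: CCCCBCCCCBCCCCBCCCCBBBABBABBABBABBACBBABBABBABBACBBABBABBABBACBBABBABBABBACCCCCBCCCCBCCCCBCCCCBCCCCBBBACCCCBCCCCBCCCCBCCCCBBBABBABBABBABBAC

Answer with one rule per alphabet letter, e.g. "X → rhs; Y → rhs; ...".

A->CCB, B->C, C->BBA

  step 2 ⇒ step 3: BBACCCCBBBABBAC ⇒ C·C·CCB·BBA·BBA·BBA·BBA·C·C·C·CCB·C·C·CCB·BBA
    A ↦ CCB
    B ↦ C
    C ↦ BBA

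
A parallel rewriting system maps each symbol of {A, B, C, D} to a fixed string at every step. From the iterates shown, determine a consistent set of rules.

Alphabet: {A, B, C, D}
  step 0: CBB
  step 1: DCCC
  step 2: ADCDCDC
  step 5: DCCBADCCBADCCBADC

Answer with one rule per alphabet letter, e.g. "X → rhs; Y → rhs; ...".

A->B, B->C, C->DC, D->A

  step 1 ⇒ step 2: DCCC ⇒ A·DC·DC·DC
    C ↦ DC
    D ↦ A
    A ↦ B  (constrained at step 2)
  step 0 ⇒ step 1: CBB ⇒ DC·C·C
    B ↦ C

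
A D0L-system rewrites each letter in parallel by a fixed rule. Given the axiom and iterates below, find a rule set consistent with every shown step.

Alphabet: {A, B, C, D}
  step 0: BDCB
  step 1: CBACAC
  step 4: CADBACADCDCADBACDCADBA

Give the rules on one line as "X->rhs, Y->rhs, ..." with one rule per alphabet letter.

A->D, B->C, C->CA, D->BA

  step 0 ⇒ step 1: BDCB ⇒ C·BA·CA·C
    B ↦ C
    C ↦ CA
    D ↦ BA
    A ↦ D  (constrained at step 1)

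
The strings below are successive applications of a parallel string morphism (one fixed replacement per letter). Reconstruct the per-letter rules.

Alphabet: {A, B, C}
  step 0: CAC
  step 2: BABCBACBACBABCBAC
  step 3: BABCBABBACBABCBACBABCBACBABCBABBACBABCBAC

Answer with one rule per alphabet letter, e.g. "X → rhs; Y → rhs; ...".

  step 2 ⇒ step 3: BABCBACBACBABCBAC ⇒ BAB·C·BAB·BAC·BAB·C·BAC·BAB·C·BAC·BAB·C·BAB·BAC·BAB·C·BAC
    A ↦ C
    B ↦ BAB
    C ↦ BAC

A->C, B->BAB, C->BAC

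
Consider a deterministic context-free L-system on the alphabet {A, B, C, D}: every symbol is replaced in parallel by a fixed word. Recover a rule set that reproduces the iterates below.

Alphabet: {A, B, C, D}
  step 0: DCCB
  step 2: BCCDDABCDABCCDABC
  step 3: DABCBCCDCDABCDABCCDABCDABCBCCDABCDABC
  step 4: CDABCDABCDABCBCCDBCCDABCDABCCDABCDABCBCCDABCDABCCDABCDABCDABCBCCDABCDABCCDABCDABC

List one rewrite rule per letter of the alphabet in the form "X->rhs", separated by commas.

A->ABC, B->DA, C->BC, D->CD

  step 3 ⇒ step 4: DABCBCCDCDABCDABCCDABCDABCBCCDABCDABC ⇒ CD·ABC·DA·BC·DA·BC·BC·CD·BC·CD·ABC·DA·BC·CD·ABC·DA·BC·BC·CD·ABC·DA·BC·CD·ABC·DA·BC·DA·BC·BC·CD·ABC·DA·BC·CD·ABC·DA·BC
    A ↦ ABC
    B ↦ DA
    C ↦ BC
    D ↦ CD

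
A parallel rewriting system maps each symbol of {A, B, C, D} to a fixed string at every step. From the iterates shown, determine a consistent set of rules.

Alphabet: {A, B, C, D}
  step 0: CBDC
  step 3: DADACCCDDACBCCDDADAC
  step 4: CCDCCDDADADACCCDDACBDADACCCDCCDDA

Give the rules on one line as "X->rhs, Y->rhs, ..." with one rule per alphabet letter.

  step 3 ⇒ step 4: DADACCCDDACBCCDDADAC ⇒ C·CD·C·CD·DA·DA·DA·C·C·CD·DA·CB·DA·DA·C·C·CD·C·CD·DA
    A ↦ CD
    B ↦ CB
    C ↦ DA
    D ↦ C

A->CD, B->CB, C->DA, D->C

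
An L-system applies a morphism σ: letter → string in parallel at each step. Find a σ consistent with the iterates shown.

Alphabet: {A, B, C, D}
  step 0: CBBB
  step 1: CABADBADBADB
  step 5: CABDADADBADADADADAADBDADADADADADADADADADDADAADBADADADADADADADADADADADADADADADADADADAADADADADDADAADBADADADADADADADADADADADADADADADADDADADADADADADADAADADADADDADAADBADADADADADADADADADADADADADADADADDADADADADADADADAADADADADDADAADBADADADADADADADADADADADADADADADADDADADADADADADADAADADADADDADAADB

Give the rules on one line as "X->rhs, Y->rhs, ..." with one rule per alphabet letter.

A->DAD, B->ADB, C->CAB, D->A

  step 0 ⇒ step 1: CBBB ⇒ CAB·ADB·ADB·ADB
    B ↦ ADB
    C ↦ CAB
    A ↦ DAD  (constrained at step 1)
    D ↦ A  (constrained at step 1)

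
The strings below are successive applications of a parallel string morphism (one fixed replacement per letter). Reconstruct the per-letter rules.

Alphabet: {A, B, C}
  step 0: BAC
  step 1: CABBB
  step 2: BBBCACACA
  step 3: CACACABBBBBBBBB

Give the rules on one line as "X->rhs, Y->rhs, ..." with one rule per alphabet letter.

  step 2 ⇒ step 3: BBBCACACA ⇒ CA·CA·CA·BB·B·BB·B·BB·B
    A ↦ B
    B ↦ CA
    C ↦ BB

A->B, B->CA, C->BB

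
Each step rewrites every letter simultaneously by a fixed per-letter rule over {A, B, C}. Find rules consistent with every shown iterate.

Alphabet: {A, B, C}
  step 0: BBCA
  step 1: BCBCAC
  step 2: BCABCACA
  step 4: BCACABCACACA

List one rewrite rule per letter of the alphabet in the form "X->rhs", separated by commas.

  step 1 ⇒ step 2: BCBCAC ⇒ BC·A·BC·A·C·A
    A ↦ C
    B ↦ BC
    C ↦ A

A->C, B->BC, C->A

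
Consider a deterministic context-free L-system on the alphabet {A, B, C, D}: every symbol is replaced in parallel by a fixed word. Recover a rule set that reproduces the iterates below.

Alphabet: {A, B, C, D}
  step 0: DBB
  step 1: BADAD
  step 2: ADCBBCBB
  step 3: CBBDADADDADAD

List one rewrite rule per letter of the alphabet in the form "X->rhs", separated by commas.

A->CB, B->AD, C->D, D->B

  step 2 ⇒ step 3: ADCBBCBB ⇒ CB·B·D·AD·AD·D·AD·AD
    A ↦ CB
    B ↦ AD
    C ↦ D
    D ↦ B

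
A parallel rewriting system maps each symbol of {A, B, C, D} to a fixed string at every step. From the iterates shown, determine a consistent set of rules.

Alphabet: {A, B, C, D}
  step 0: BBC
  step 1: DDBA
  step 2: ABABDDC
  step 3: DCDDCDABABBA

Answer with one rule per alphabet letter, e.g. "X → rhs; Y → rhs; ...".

  step 2 ⇒ step 3: ABABDDC ⇒ DC·D·DC·D·AB·AB·BA
    A ↦ DC
    B ↦ D
    C ↦ BA
    D ↦ AB

A->DC, B->D, C->BA, D->AB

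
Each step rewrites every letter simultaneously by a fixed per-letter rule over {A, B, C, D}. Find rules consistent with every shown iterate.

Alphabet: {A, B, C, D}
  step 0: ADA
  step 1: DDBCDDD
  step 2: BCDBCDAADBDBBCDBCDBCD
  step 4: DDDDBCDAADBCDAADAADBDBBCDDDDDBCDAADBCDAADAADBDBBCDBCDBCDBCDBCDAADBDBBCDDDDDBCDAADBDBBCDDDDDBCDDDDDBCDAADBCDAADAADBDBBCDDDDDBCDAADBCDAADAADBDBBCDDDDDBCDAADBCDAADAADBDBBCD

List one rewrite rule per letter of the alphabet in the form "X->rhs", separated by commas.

A->DD, B->AAD, C->BDB, D->BCD

  step 1 ⇒ step 2: DDBCDDD ⇒ BCD·BCD·AAD·BDB·BCD·BCD·BCD
    B ↦ AAD
    C ↦ BDB
    D ↦ BCD
  step 0 ⇒ step 1: ADA ⇒ DD·BCD·DD
    A ↦ DD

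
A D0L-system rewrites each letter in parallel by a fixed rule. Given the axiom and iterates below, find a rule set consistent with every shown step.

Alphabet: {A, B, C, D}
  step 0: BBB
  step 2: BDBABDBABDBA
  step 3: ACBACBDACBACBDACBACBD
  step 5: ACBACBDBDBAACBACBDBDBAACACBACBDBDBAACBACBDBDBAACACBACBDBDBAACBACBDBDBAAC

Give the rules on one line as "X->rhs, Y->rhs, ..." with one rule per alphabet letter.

A->BD, B->AC, C->BA, D->B

  step 2 ⇒ step 3: BDBABDBABDBA ⇒ AC·B·AC·BD·AC·B·AC·BD·AC·B·AC·BD
    A ↦ BD
    B ↦ AC
    D ↦ B
    C ↦ BA  (constrained at step 3)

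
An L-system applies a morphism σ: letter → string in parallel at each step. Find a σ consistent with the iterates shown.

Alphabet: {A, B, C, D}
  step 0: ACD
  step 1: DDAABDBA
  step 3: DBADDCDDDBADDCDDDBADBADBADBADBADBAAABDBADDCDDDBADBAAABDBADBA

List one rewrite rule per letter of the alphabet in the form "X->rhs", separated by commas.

A->DD, B->DDC, C->AAB, D->DBA

  step 0 ⇒ step 1: ACD ⇒ DD·AAB·DBA
    A ↦ DD
    C ↦ AAB
    D ↦ DBA
    B ↦ DDC  (constrained at step 1)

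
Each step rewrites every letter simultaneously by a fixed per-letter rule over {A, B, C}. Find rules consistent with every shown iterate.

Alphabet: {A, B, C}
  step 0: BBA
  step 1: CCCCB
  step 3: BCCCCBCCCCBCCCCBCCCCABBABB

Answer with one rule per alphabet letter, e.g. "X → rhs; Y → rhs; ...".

A->B, B->CC, C->ABB

  step 0 ⇒ step 1: BBA ⇒ CC·CC·B
    A ↦ B
    B ↦ CC
    C ↦ ABB  (constrained at step 1)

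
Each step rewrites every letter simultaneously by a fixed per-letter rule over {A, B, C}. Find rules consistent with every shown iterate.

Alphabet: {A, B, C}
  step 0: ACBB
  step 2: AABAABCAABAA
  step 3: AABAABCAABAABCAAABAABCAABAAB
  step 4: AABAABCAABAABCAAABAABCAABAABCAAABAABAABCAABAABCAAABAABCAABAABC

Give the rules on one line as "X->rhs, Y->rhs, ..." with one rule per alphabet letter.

  step 3 ⇒ step 4: AABAABCAABAABCAAABAABCAABAAB ⇒ AAB·AAB·C·AAB·AAB·C·A·AAB·AAB·C·AAB·AAB·C·A·AAB·AAB·AAB·C·AAB·AAB·C·A·AAB·AAB·C·AAB·AAB·C
    A ↦ AAB
    B ↦ C
    C ↦ A

A->AAB, B->C, C->A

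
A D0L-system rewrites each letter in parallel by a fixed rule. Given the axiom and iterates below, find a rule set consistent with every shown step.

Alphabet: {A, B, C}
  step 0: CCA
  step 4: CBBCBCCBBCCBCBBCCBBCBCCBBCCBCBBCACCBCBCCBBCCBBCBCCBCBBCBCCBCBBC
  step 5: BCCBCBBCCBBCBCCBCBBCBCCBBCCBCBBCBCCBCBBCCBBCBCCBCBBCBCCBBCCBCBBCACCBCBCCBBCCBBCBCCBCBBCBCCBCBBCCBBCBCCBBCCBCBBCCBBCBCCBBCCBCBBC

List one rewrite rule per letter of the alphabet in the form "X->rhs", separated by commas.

  step 4 ⇒ step 5: CBBCBCCBBCCBCBBCCBBCBCCBBCCBCBBCACCBCBCCBBCCBBCBCCBCBBCBCCBCBBC ⇒ BC·CB·CB·BC·CB·BC·BC·CB·CB·BC·BC·CB·BC·CB·CB·BC·BC·CB·CB·BC·CB·BC·BC·CB·CB·BC·BC·CB·BC·CB·CB·BC·ACC·BC·BC·CB·BC·CB·BC·BC·CB·CB·BC·BC·CB·CB·BC·CB·BC·BC·CB·BC·CB·CB·BC·CB·BC·BC·CB·BC·CB·CB·BC
    A ↦ ACC
    B ↦ CB
    C ↦ BC

A->ACC, B->CB, C->BC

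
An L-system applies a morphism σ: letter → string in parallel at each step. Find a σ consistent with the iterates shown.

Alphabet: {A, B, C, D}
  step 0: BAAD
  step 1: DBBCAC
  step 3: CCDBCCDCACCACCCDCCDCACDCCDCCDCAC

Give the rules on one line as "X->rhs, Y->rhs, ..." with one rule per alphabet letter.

  step 0 ⇒ step 1: BAAD ⇒ D·B·B·CAC
    A ↦ B
    B ↦ D
    D ↦ CAC
    C ↦ CCD  (constrained at step 1)

A->B, B->D, C->CCD, D->CAC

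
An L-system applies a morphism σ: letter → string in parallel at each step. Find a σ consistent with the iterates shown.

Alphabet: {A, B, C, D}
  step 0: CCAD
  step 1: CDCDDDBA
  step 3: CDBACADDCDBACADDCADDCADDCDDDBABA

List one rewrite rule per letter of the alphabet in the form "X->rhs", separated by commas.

  step 0 ⇒ step 1: CCAD ⇒ CD·CD·DD·BA
    A ↦ DD
    C ↦ CD
    D ↦ BA
    B ↦ CA  (constrained at step 1)

A->DD, B->CA, C->CD, D->BA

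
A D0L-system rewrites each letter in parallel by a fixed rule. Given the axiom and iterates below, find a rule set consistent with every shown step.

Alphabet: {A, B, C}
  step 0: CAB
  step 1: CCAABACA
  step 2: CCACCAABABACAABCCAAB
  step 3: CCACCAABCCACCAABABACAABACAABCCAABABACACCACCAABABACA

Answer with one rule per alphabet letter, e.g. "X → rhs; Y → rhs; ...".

A->AB, B->ACA, C->CCA

  step 2 ⇒ step 3: CCACCAABABACAABCCAAB ⇒ CCA·CCA·AB·CCA·CCA·AB·AB·ACA·AB·ACA·AB·CCA·AB·AB·ACA·CCA·CCA·AB·AB·ACA
    A ↦ AB
    B ↦ ACA
    C ↦ CCA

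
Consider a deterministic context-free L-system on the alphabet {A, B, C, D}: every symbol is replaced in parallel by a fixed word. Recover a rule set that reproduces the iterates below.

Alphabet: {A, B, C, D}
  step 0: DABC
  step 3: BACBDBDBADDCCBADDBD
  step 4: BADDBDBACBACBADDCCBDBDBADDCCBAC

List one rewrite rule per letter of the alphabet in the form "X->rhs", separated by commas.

A->DD, B->BA, C->BD, D->C

  step 3 ⇒ step 4: BACBDBDBADDCCBADDBD ⇒ BA·DD·BD·BA·C·BA·C·BA·DD·C·C·BD·BD·BA·DD·C·C·BA·C
    A ↦ DD
    B ↦ BA
    C ↦ BD
    D ↦ C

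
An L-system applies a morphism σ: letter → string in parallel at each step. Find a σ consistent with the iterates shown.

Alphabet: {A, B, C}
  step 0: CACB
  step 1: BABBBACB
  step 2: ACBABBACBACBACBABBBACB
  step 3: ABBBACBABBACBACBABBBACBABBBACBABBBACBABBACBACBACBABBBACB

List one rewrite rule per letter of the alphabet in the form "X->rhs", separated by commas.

A->ABB, B->ACB, C->B

  step 2 ⇒ step 3: ACBABBACBACBACBABBBACB ⇒ ABB·B·ACB·ABB·ACB·ACB·ABB·B·ACB·ABB·B·ACB·ABB·B·ACB·ABB·ACB·ACB·ACB·ABB·B·ACB
    A ↦ ABB
    B ↦ ACB
    C ↦ B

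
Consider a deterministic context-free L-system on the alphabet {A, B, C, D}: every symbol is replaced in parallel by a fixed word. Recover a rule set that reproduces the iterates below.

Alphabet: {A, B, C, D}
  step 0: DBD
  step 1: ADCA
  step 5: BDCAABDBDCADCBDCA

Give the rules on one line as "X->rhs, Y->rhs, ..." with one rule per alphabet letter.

A->B, B->DC, C->BD, D->A

  step 0 ⇒ step 1: DBD ⇒ A·DC·A
    B ↦ DC
    D ↦ A
    A ↦ B  (constrained at step 1)
    C ↦ BD  (constrained at step 1)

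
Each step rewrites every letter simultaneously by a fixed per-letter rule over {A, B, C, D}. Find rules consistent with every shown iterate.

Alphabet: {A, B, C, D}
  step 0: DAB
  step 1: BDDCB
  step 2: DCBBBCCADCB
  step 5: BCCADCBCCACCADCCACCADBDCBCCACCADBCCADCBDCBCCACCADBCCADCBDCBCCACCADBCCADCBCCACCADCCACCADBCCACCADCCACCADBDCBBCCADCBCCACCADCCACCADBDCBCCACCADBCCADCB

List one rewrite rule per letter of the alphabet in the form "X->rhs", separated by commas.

A->D, B->DCB, C->CCA, D->B

  step 1 ⇒ step 2: BDDCB ⇒ DCB·B·B·CCA·DCB
    B ↦ DCB
    C ↦ CCA
    D ↦ B
  step 0 ⇒ step 1: DAB ⇒ B·D·DCB
    A ↦ D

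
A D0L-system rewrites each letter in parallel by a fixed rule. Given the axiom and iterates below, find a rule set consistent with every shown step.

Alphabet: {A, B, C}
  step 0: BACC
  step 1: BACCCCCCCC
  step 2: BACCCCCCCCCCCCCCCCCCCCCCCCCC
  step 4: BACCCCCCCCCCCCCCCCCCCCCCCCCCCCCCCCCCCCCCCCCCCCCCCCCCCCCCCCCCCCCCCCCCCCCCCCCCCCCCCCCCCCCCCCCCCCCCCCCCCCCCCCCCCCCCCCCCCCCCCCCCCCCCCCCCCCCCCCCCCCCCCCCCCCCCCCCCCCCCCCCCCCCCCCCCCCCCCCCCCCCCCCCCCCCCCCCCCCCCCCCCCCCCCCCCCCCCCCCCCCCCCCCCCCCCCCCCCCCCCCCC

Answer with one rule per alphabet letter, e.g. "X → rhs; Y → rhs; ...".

  step 1 ⇒ step 2: BACCCCCCCC ⇒ BA·CC·CCC·CCC·CCC·CCC·CCC·CCC·CCC·CCC
    A ↦ CC
    B ↦ BA
    C ↦ CCC

A->CC, B->BA, C->CCC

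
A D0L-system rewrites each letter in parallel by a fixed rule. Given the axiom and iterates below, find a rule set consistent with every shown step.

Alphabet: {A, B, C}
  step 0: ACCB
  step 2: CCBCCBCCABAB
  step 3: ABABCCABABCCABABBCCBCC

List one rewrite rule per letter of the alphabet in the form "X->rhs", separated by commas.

  step 2 ⇒ step 3: CCBCCBCCABAB ⇒ AB·AB·CC·AB·AB·CC·AB·AB·B·CC·B·CC
    A ↦ B
    B ↦ CC
    C ↦ AB

A->B, B->CC, C->AB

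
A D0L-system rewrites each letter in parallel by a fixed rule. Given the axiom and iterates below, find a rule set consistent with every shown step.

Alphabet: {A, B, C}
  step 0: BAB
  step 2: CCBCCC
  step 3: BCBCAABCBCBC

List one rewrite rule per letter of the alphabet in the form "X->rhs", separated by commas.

  step 2 ⇒ step 3: CCBCCC ⇒ BC·BC·AA·BC·BC·BC
    B ↦ AA
    C ↦ BC
    A ↦ C  (constrained at step 0)

A->C, B->AA, C->BC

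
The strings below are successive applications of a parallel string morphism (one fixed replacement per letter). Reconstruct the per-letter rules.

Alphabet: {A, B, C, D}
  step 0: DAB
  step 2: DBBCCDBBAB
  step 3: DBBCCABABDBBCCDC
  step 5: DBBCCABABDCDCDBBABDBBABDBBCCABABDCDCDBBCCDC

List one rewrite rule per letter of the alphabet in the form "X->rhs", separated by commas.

A->D, B->C, C->AB, D->DBB

  step 2 ⇒ step 3: DBBCCDBBAB ⇒ DBB·C·C·AB·AB·DBB·C·C·D·C
    A ↦ D
    B ↦ C
    C ↦ AB
    D ↦ DBB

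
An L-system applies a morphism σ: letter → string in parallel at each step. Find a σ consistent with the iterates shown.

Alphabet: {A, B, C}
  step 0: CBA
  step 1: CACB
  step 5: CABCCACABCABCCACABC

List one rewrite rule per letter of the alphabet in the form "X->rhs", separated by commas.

A->B, B->C, C->CA

  step 0 ⇒ step 1: CBA ⇒ CA·C·B
    A ↦ B
    B ↦ C
    C ↦ CA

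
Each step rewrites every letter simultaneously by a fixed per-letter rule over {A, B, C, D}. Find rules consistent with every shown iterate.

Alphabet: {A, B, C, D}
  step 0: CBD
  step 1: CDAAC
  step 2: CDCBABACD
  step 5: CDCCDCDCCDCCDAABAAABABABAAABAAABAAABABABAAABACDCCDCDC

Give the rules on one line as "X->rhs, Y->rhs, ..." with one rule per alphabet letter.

A->BA, B->AA, C->CD, D->C

  step 1 ⇒ step 2: CDAAC ⇒ CD·C·BA·BA·CD
    A ↦ BA
    C ↦ CD
    D ↦ C
  step 0 ⇒ step 1: CBD ⇒ CD·AA·C
    B ↦ AA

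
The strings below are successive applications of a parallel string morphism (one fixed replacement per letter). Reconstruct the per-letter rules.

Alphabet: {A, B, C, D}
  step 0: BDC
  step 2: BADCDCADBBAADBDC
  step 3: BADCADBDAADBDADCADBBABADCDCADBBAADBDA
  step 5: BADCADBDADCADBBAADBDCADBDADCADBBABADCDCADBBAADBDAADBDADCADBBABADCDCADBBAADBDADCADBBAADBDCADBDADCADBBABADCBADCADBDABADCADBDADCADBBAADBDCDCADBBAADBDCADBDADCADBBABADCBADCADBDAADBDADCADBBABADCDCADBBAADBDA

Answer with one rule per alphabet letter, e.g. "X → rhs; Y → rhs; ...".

  step 2 ⇒ step 3: BADCDCADBBAADBDC ⇒ BA·DC·ADB·DA·ADB·DA·DC·ADB·BA·BA·DC·DC·ADB·BA·ADB·DA
    A ↦ DC
    B ↦ BA
    C ↦ DA
    D ↦ ADB

A->DC, B->BA, C->DA, D->ADB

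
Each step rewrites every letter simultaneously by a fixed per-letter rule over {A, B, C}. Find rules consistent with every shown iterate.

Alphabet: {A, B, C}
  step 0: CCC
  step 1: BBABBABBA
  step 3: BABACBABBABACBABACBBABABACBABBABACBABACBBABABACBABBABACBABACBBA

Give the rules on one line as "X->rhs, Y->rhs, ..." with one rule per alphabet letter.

  step 0 ⇒ step 1: CCC ⇒ BBA·BBA·BBA
    C ↦ BBA
    A ↦ AC  (constrained at step 1)
    B ↦ BAB  (constrained at step 1)

A->AC, B->BAB, C->BBA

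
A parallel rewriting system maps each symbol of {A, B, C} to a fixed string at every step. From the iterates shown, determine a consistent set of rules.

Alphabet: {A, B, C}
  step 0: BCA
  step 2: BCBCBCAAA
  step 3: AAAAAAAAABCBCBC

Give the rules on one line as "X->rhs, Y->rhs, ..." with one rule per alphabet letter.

A->BC, B->AA, C->A

  step 2 ⇒ step 3: BCBCBCAAA ⇒ AA·A·AA·A·AA·A·BC·BC·BC
    A ↦ BC
    B ↦ AA
    C ↦ A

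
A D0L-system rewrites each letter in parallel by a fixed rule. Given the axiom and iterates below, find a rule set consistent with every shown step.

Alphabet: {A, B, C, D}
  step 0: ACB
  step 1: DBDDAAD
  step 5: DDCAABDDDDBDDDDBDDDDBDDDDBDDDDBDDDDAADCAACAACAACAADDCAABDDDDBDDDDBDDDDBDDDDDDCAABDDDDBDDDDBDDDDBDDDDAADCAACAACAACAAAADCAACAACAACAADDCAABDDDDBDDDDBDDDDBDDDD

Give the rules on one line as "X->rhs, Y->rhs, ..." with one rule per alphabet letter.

A->D, B->AAD, C->BDD, D->CAA

  step 0 ⇒ step 1: ACB ⇒ D·BDD·AAD
    A ↦ D
    B ↦ AAD
    C ↦ BDD
    D ↦ CAA  (constrained at step 1)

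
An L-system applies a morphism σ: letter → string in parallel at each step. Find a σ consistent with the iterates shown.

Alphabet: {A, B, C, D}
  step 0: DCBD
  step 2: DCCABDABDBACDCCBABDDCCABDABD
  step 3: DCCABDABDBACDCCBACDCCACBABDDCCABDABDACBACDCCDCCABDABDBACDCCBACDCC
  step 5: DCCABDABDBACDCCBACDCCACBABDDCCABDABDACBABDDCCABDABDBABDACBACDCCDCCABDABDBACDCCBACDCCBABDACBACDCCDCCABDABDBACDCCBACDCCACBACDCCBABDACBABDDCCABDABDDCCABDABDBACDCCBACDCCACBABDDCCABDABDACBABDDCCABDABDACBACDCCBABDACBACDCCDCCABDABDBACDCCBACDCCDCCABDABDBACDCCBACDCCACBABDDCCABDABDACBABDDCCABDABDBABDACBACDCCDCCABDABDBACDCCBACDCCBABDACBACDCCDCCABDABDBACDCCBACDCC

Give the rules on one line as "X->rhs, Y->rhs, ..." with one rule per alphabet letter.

  step 2 ⇒ step 3: DCCABDABDBACDCCBABDDCCABDABD ⇒ DCC·ABD·ABD·B·AC·DCC·B·AC·DCC·AC·B·ABD·DCC·ABD·ABD·AC·B·AC·DCC·DCC·ABD·ABD·B·AC·DCC·B·AC·DCC
    A ↦ B
    B ↦ AC
    C ↦ ABD
    D ↦ DCC

A->B, B->AC, C->ABD, D->DCC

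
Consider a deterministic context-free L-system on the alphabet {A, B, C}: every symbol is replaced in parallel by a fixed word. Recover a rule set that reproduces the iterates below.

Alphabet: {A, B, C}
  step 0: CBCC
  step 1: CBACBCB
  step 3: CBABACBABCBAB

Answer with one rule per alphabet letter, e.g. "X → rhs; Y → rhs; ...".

A->B, B->A, C->CB

  step 0 ⇒ step 1: CBCC ⇒ CB·A·CB·CB
    B ↦ A
    C ↦ CB
    A ↦ B  (constrained at step 1)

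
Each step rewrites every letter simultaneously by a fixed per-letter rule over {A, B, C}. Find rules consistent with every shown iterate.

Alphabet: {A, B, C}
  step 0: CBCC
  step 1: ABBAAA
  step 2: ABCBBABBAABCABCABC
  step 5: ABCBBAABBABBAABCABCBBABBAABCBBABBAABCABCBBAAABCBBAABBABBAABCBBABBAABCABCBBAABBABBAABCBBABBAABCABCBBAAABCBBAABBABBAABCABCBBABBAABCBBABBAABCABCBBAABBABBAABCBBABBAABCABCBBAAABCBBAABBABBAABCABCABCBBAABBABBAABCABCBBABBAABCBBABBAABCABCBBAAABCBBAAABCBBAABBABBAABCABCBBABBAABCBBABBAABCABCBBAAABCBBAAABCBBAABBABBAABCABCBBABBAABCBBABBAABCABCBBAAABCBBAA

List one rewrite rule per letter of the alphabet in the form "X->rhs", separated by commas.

  step 1 ⇒ step 2: ABBAAA ⇒ ABC·BBA·BBA·ABC·ABC·ABC
    A ↦ ABC
    B ↦ BBA
  step 0 ⇒ step 1: CBCC ⇒ A·BBA·A·A
    C ↦ A

A->ABC, B->BBA, C->A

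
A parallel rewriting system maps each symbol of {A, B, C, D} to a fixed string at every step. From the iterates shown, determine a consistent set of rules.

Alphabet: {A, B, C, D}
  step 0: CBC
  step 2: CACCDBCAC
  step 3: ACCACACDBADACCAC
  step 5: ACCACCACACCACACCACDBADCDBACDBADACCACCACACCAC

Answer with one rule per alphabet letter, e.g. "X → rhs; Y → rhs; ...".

A->C, B->AD, C->AC, D->DB

  step 2 ⇒ step 3: CACCDBCAC ⇒ AC·C·AC·AC·DB·AD·AC·C·AC
    A ↦ C
    B ↦ AD
    C ↦ AC
    D ↦ DB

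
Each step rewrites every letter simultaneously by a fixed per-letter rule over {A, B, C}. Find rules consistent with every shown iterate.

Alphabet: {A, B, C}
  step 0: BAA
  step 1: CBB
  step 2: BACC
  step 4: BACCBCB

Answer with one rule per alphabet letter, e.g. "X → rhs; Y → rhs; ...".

  step 1 ⇒ step 2: CBB ⇒ BA·C·C
    B ↦ C
    C ↦ BA
  step 0 ⇒ step 1: BAA ⇒ C·B·B
    A ↦ B

A->B, B->C, C->BA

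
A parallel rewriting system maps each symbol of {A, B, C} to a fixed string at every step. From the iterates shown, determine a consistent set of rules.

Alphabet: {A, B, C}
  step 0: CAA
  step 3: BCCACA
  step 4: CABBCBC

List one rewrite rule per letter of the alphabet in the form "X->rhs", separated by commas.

  step 3 ⇒ step 4: BCCACA ⇒ CA·B·B·C·B·C
    A ↦ C
    B ↦ CA
    C ↦ B

A->C, B->CA, C->B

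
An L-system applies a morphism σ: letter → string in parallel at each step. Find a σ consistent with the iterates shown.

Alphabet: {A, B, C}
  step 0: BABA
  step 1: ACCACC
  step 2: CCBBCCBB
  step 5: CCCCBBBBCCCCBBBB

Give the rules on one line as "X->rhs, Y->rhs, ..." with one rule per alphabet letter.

  step 1 ⇒ step 2: ACCACC ⇒ CC·B·B·CC·B·B
    A ↦ CC
    C ↦ B
  step 0 ⇒ step 1: BABA ⇒ A·CC·A·CC
    B ↦ A

A->CC, B->A, C->B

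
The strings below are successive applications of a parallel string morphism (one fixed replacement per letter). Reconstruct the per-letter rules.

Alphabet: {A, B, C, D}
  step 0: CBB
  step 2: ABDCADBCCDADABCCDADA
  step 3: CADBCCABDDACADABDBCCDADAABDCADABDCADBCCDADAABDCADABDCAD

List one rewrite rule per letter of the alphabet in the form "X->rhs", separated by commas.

A->CAD, B->BCC, C->DA, D->ABD

  step 2 ⇒ step 3: ABDCADBCCDADABCCDADA ⇒ CAD·BCC·ABD·DA·CAD·ABD·BCC·DA·DA·ABD·CAD·ABD·CAD·BCC·DA·DA·ABD·CAD·ABD·CAD
    A ↦ CAD
    B ↦ BCC
    C ↦ DA
    D ↦ ABD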